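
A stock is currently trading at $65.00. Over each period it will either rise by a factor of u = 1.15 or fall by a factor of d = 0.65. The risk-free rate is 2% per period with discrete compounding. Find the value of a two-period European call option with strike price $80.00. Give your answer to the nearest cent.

$3.14

Risk-neutral probability p = (1 + 0.02 − 0.65)/(1.15 − 0.65) = 0.3700/0.5000 = 0.7400
Terminal stock prices: S_uu = 85.96, S_ud = 48.59, S_dd = 27.46
Terminal payoffs (S − K): max(5.962, 0) = 5.962, max(-31.41, 0) = 0, max(-52.54, 0) = 0
Node u (S = 74.75): V_u = 1/1.02·[0.7400·5.9625 + 0.2600·0.0000] = 4.3257
Node d (S = 42.25): V_d = 1/1.02·[0.7400·0.0000 + 0.2600·0.0000] = 0.0000
Node 0 (S = 65): V_0 = 1/1.02·[0.7400·4.3257 + 0.2600·0.0000] = 3.1383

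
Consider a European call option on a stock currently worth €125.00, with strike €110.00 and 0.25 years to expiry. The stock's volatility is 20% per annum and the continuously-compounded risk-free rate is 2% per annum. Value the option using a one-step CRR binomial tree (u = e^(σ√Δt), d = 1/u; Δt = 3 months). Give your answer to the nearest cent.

€15.55

CRR parameters: u = e^(σ√Δt) = e^(0.2·√0.25) = 1.1052, d = 1/u = 0.9048
Per-period rate: rΔt = 0.02·0.25 = 0.005, so R = e^0.005 = 1.0050
Risk-neutral probability p = (e^0.005 − 0.9048)/(1.1052 − 0.9048) = 0.1002/0.2003 = 0.5000
Terminal stock prices: S_u = 138.1, S_d = 113.1
Terminal payoffs (S − K): max(28.15, 0) = 28.15, max(3.105, 0) = 3.105
Node 0 (S = 125): V_0 = e^(−0.005)·[0.5000·28.1464 + 0.5000·3.1047] = 15.5486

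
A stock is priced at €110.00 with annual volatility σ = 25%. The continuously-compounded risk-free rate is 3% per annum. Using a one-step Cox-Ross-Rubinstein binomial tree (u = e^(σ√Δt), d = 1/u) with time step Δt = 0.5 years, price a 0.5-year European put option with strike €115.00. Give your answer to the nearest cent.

€11.28

CRR parameters: u = e^(σ√Δt) = e^(0.25·√0.5) = 1.1934, d = 1/u = 0.8380
Per-period rate: rΔt = 0.03·0.5 = 0.015, so R = e^0.015 = 1.0151
Risk-neutral probability p = (e^0.015 − 0.8380)/(1.1934 − 0.8380) = 0.1771/0.3554 = 0.4984
Terminal stock prices: S_u = 131.3, S_d = 92.18
Terminal payoffs (K − S): max(-16.27, 0) = 0, max(22.82, 0) = 22.82
Node 0 (S = 110): V_0 = e^(−0.015)·[0.4984·0.0000 + 0.5016·22.8236] = 11.2769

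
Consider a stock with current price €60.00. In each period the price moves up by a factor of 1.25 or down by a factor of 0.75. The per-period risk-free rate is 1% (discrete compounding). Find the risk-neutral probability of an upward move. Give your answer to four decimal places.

p = 0.5200

Risk-neutral probability p = (1 + 0.01 − 0.75)/(1.25 − 0.75) = 0.2600/0.5000 = 0.5200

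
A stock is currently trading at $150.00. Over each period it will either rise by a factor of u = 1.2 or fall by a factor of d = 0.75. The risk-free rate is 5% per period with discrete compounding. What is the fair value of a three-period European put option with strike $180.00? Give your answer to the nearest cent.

Risk-neutral probability p = (1 + 0.05 − 0.75)/(1.2 − 0.75) = 0.3000/0.4500 = 0.6667
Terminal stock prices: S_uuu = 259.2, S_uud = 162, S_udd = 101.2, S_ddd = 63.28
Terminal payoffs (K − S): max(-79.2, 0) = 0, max(18, 0) = 18, max(78.75, 0) = 78.75, max(116.7, 0) = 116.7
Node uu (S = 216): V_uu = 1/1.05·[0.6667·0.0000 + 0.3333·18.0000] = 5.7143
Node ud (S = 135): V_ud = 1/1.05·[0.6667·18.0000 + 0.3333·78.7500] = 36.4286
Node dd (S = 84.38): V_dd = 1/1.05·[0.6667·78.7500 + 0.3333·116.7188] = 87.0536
Node u (S = 180): V_u = 1/1.05·[0.6667·5.7143 + 0.3333·36.4286] = 15.1927
Node d (S = 112.5): V_d = 1/1.05·[0.6667·36.4286 + 0.3333·87.0536] = 50.7653
Node 0 (S = 150): V_0 = 1/1.05·[0.6667·15.1927 + 0.3333·50.7653] = 25.7622

$25.76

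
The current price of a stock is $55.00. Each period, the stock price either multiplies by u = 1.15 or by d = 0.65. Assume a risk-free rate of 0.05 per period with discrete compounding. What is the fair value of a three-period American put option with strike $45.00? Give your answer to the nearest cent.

$2.33

Risk-neutral probability p = (1 + 0.05 − 0.65)/(1.15 − 0.65) = 0.4000/0.5000 = 0.8000
Terminal stock prices: S_uuu = 83.65, S_uud = 47.28, S_udd = 26.72, S_ddd = 15.1
Terminal payoffs (K − S): max(-38.65, 0) = 0, max(-2.279, 0) = 0, max(18.28, 0) = 18.28, max(29.9, 0) = 29.9
Node uu (S = 72.74): continuation = 1/1.05·[0.8000·0.0000 + 0.2000·0.0000] = 0.0000; exercise value = 0.0000 ≤ continuation, so V_uu = 0.0000
Node ud (S = 41.11): continuation = 1/1.05·[0.8000·0.0000 + 0.2000·18.2769] = 3.4813; exercise value = 3.8875 > continuation, so V_ud = 3.8875 (exercise)
Node dd (S = 23.24): continuation = 1/1.05·[0.8000·18.2769 + 0.2000·29.8956] = 19.6196; exercise value = 21.7625 > continuation, so V_dd = 21.7625 (exercise)
Node u (S = 63.25): continuation = 1/1.05·[0.8000·0.0000 + 0.2000·3.8875] = 0.7405; exercise value = 0.0000 ≤ continuation, so V_u = 0.7405
Node d (S = 35.75): continuation = 1/1.05·[0.8000·3.8875 + 0.2000·21.7625] = 7.1071; exercise value = 9.2500 > continuation, so V_d = 9.2500 (exercise)
Node 0 (S = 55): continuation = 1/1.05·[0.8000·0.7405 + 0.2000·9.2500] = 2.3261; exercise value = 0.0000 ≤ continuation, so V_0 = 2.3261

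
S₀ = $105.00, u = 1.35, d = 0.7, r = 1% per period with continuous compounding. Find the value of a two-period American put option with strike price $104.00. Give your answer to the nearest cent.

$16.96

Risk-neutral probability p = (e^0.01 − 0.7)/(1.35 − 0.7) = 0.3101/0.6500 = 0.4770
Terminal stock prices: S_uu = 191.4, S_ud = 99.22, S_dd = 51.45
Terminal payoffs (K − S): max(-87.36, 0) = 0, max(4.775, 0) = 4.775, max(52.55, 0) = 52.55
Node u (S = 141.8): continuation = e^(−0.01)·[0.4770·0.0000 + 0.5230·4.7750] = 2.4725; exercise value = 0.0000 ≤ continuation, so V_u = 2.4725
Node d (S = 73.5): continuation = e^(−0.01)·[0.4770·4.7750 + 0.5230·52.5500] = 29.4652; exercise value = 30.5000 > continuation, so V_d = 30.5000 (exercise)
Node 0 (S = 105): continuation = e^(−0.01)·[0.4770·2.4725 + 0.5230·30.5000] = 16.9604; exercise value = 0.0000 ≤ continuation, so V_0 = 16.9604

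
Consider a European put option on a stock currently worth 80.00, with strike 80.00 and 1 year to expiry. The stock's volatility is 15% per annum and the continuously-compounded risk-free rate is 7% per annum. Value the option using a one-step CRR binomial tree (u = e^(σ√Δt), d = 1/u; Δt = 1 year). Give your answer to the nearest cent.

CRR parameters: u = e^(σ√Δt) = e^(0.15·√1) = 1.1618, d = 1/u = 0.8607
Per-period rate: rΔt = 0.07·1 = 0.07, so R = e^0.07 = 1.0725
Risk-neutral probability p = (e^0.07 − 0.8607)/(1.1618 − 0.8607) = 0.2118/0.3011 = 0.7034
Terminal stock prices: S_u = 92.95, S_d = 68.86
Terminal payoffs (K − S): max(-12.95, 0) = 0, max(11.14, 0) = 11.14
Node 0 (S = 80): V_0 = e^(−0.07)·[0.7034·0.0000 + 0.2966·11.1434] = 3.0821

3.08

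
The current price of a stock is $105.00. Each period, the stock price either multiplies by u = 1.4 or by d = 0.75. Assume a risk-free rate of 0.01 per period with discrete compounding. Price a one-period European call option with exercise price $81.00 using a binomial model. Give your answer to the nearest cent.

$26.14

Risk-neutral probability p = (1 + 0.01 − 0.75)/(1.4 − 0.75) = 0.2600/0.6500 = 0.4000
Terminal stock prices: S_u = 147, S_d = 78.75
Terminal payoffs (S − K): max(66, 0) = 66, max(-2.25, 0) = 0
Node 0 (S = 105): V_0 = 1/1.01·[0.4000·66.0000 + 0.6000·0.0000] = 26.1386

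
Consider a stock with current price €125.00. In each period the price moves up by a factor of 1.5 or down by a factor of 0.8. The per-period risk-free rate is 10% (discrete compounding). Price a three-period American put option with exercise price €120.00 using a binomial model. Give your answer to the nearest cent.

€10.79

Risk-neutral probability p = (1 + 0.1 − 0.8)/(1.5 − 0.8) = 0.3000/0.7000 = 0.4286
Terminal stock prices: S_uuu = 421.9, S_uud = 225, S_udd = 120, S_ddd = 64
Terminal payoffs (K − S): max(-301.9, 0) = 0, max(-105, 0) = 0, max(0, 0) = 0, max(56, 0) = 56
Node uu (S = 281.2): continuation = 1/1.1·[0.4286·0.0000 + 0.5714·0.0000] = 0.0000; exercise value = 0.0000 ≤ continuation, so V_uu = 0.0000
Node ud (S = 150): continuation = 1/1.1·[0.4286·0.0000 + 0.5714·0.0000] = 0.0000; exercise value = 0.0000 ≤ continuation, so V_ud = 0.0000
Node dd (S = 80): continuation = 1/1.1·[0.4286·0.0000 + 0.5714·56.0000] = 29.0909; exercise value = 40.0000 > continuation, so V_dd = 40.0000 (exercise)
Node u (S = 187.5): continuation = 1/1.1·[0.4286·0.0000 + 0.5714·0.0000] = 0.0000; exercise value = 0.0000 ≤ continuation, so V_u = 0.0000
Node d (S = 100): continuation = 1/1.1·[0.4286·0.0000 + 0.5714·40.0000] = 20.7792; exercise value = 20.0000 ≤ continuation, so V_d = 20.7792
Node 0 (S = 125): continuation = 1/1.1·[0.4286·0.0000 + 0.5714·20.7792] = 10.7944; exercise value = 0.0000 ≤ continuation, so V_0 = 10.7944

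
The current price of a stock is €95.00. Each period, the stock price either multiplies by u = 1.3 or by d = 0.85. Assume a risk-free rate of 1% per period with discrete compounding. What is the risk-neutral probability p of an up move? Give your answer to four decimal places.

p = 0.3556

Risk-neutral probability p = (1 + 0.01 − 0.85)/(1.3 − 0.85) = 0.1600/0.4500 = 0.3556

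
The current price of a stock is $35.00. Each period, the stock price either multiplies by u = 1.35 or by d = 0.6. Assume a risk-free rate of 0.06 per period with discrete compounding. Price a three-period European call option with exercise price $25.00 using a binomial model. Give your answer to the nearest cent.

$16.70

Risk-neutral probability p = (1 + 0.06 − 0.6)/(1.35 − 0.6) = 0.4600/0.7500 = 0.6133
Terminal stock prices: S_uuu = 86.11, S_uud = 38.27, S_udd = 17.01, S_ddd = 7.56
Terminal payoffs (S − K): max(61.11, 0) = 61.11, max(13.27, 0) = 13.27, max(-7.99, 0) = 0, max(-17.44, 0) = 0
Node uu (S = 63.79): V_uu = 1/1.06·[0.6133·61.1131 + 0.3867·13.2725] = 40.2026
Node ud (S = 28.35): V_ud = 1/1.06·[0.6133·13.2725 + 0.3867·0.0000] = 7.6797
Node dd (S = 12.6): V_dd = 1/1.06·[0.6133·0.0000 + 0.3867·0.0000] = 0.0000
Node u (S = 47.25): V_u = 1/1.06·[0.6133·40.2026 + 0.3867·7.6797] = 26.0633
Node d (S = 21): V_d = 1/1.06·[0.6133·7.6797 + 0.3867·0.0000] = 4.4436
Node 0 (S = 35): V_0 = 1/1.06·[0.6133·26.0633 + 0.3867·4.4436] = 16.7016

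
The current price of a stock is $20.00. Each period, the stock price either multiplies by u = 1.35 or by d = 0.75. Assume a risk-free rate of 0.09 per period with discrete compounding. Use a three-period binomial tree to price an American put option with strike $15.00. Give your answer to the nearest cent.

$0.59

Risk-neutral probability p = (1 + 0.09 − 0.75)/(1.35 − 0.75) = 0.3400/0.6000 = 0.5667
Terminal stock prices: S_uuu = 49.21, S_uud = 27.34, S_udd = 15.19, S_ddd = 8.438
Terminal payoffs (K − S): max(-34.21, 0) = 0, max(-12.34, 0) = 0, max(-0.1875, 0) = 0, max(6.562, 0) = 6.562
Node uu (S = 36.45): continuation = 1/1.09·[0.5667·0.0000 + 0.4333·0.0000] = 0.0000; exercise value = 0.0000 ≤ continuation, so V_uu = 0.0000
Node ud (S = 20.25): continuation = 1/1.09·[0.5667·0.0000 + 0.4333·0.0000] = 0.0000; exercise value = 0.0000 ≤ continuation, so V_ud = 0.0000
Node dd (S = 11.25): continuation = 1/1.09·[0.5667·0.0000 + 0.4333·6.5625] = 2.6089; exercise value = 3.7500 > continuation, so V_dd = 3.7500 (exercise)
Node u (S = 27): continuation = 1/1.09·[0.5667·0.0000 + 0.4333·0.0000] = 0.0000; exercise value = 0.0000 ≤ continuation, so V_u = 0.0000
Node d (S = 15): continuation = 1/1.09·[0.5667·0.0000 + 0.4333·3.7500] = 1.4908; exercise value = 0.0000 ≤ continuation, so V_d = 1.4908
Node 0 (S = 20): continuation = 1/1.09·[0.5667·0.0000 + 0.4333·1.4908] = 0.5927; exercise value = 0.0000 ≤ continuation, so V_0 = 0.5927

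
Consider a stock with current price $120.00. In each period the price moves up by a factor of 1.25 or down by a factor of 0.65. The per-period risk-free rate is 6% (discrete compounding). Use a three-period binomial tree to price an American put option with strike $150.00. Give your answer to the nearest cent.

Risk-neutral probability p = (1 + 0.06 − 0.65)/(1.25 − 0.65) = 0.4100/0.6000 = 0.6833
Terminal stock prices: S_uuu = 234.4, S_uud = 121.9, S_udd = 63.38, S_ddd = 32.95
Terminal payoffs (K − S): max(-84.38, 0) = 0, max(28.12, 0) = 28.12, max(86.62, 0) = 86.62, max(117, 0) = 117
Node uu (S = 187.5): continuation = 1/1.06·[0.6833·0.0000 + 0.3167·28.1250] = 8.4021; exercise value = 0.0000 ≤ continuation, so V_uu = 8.4021
Node ud (S = 97.5): continuation = 1/1.06·[0.6833·28.1250 + 0.3167·86.6250] = 44.0094; exercise value = 52.5000 > continuation, so V_ud = 52.5000 (exercise)
Node dd (S = 50.7): continuation = 1/1.06·[0.6833·86.6250 + 0.3167·117.0450] = 90.8094; exercise value = 99.3000 > continuation, so V_dd = 99.3000 (exercise)
Node u (S = 150): continuation = 1/1.06·[0.6833·8.4021 + 0.3167·52.5000] = 21.1004; exercise value = 0.0000 ≤ continuation, so V_u = 21.1004
Node d (S = 78): continuation = 1/1.06·[0.6833·52.5000 + 0.3167·99.3000] = 63.5094; exercise value = 72.0000 > continuation, so V_d = 72.0000 (exercise)
Node 0 (S = 120): continuation = 1/1.06·[0.6833·21.1004 + 0.3167·72.0000] = 35.1119; exercise value = 30.0000 ≤ continuation, so V_0 = 35.1119

$35.11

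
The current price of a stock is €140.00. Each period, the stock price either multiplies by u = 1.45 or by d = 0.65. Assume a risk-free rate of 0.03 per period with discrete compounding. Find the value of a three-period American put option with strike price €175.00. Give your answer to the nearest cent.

Risk-neutral probability p = (1 + 0.03 − 0.65)/(1.45 − 0.65) = 0.3800/0.8000 = 0.4750
Terminal stock prices: S_uuu = 426.8, S_uud = 191.3, S_udd = 85.77, S_ddd = 38.45
Terminal payoffs (K − S): max(-251.8, 0) = 0, max(-16.33, 0) = 0, max(89.23, 0) = 89.23, max(136.6, 0) = 136.6
Node uu (S = 294.4): continuation = 1/1.03·[0.4750·0.0000 + 0.5250·0.0000] = 0.0000; exercise value = 0.0000 ≤ continuation, so V_uu = 0.0000
Node ud (S = 132): continuation = 1/1.03·[0.4750·0.0000 + 0.5250·89.2325] = 45.4826; exercise value = 43.0500 ≤ continuation, so V_ud = 45.4826
Node dd (S = 59.15): continuation = 1/1.03·[0.4750·89.2325 + 0.5250·136.5525] = 110.7529; exercise value = 115.8500 > continuation, so V_dd = 115.8500 (exercise)
Node u (S = 203): continuation = 1/1.03·[0.4750·0.0000 + 0.5250·45.4826] = 23.1829; exercise value = 0.0000 ≤ continuation, so V_u = 23.1829
Node d (S = 91): continuation = 1/1.03·[0.4750·45.4826 + 0.5250·115.8500] = 80.0247; exercise value = 84.0000 > continuation, so V_d = 84.0000 (exercise)
Node 0 (S = 140): continuation = 1/1.03·[0.4750·23.1829 + 0.5250·84.0000] = 53.5067; exercise value = 35.0000 ≤ continuation, so V_0 = 53.5067

€53.51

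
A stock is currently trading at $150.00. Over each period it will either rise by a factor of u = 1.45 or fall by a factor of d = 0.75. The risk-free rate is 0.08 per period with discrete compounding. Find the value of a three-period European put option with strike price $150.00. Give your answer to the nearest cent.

Risk-neutral probability p = (1 + 0.08 − 0.75)/(1.45 − 0.75) = 0.3300/0.7000 = 0.4714
Terminal stock prices: S_uuu = 457.3, S_uud = 236.5, S_udd = 122.3, S_ddd = 63.28
Terminal payoffs (K − S): max(-307.3, 0) = 0, max(-86.53, 0) = 0, max(27.66, 0) = 27.66, max(86.72, 0) = 86.72
Node uu (S = 315.4): V_uu = 1/1.08·[0.4714·0.0000 + 0.5286·0.0000] = 0.0000
Node ud (S = 163.1): V_ud = 1/1.08·[0.4714·0.0000 + 0.5286·27.6562] = 13.5355
Node dd (S = 84.38): V_dd = 1/1.08·[0.4714·27.6562 + 0.5286·86.7188] = 54.5139
Node u (S = 217.5): V_u = 1/1.08·[0.4714·0.0000 + 0.5286·13.5355] = 6.6245
Node d (S = 112.5): V_d = 1/1.08·[0.4714·13.5355 + 0.5286·54.5139] = 32.5884
Node 0 (S = 150): V_0 = 1/1.08·[0.4714·6.6245 + 0.5286·32.5884] = 18.8410

$18.84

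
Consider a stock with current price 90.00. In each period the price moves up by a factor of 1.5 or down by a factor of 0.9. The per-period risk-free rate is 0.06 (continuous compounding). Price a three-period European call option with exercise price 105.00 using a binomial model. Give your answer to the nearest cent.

15.11

Risk-neutral probability p = (e^0.06 − 0.9)/(1.5 − 0.9) = 0.1618/0.6000 = 0.2697
Terminal stock prices: S_uuu = 303.8, S_uud = 182.2, S_udd = 109.4, S_ddd = 65.61
Terminal payoffs (S − K): max(198.8, 0) = 198.8, max(77.25, 0) = 77.25, max(4.35, 0) = 4.35, max(-39.39, 0) = 0
Node uu (S = 202.5): V_uu = e^(−0.06)·[0.2697·198.7500 + 0.7303·77.2500] = 103.6147
Node ud (S = 121.5): V_ud = e^(−0.06)·[0.2697·77.2500 + 0.7303·4.3500] = 22.6147
Node dd (S = 72.9): V_dd = e^(−0.06)·[0.2697·4.3500 + 0.7303·0.0000] = 1.1050
Node u (S = 135): V_u = e^(−0.06)·[0.2697·103.6147 + 0.7303·22.6147] = 41.8734
Node d (S = 81): V_d = e^(−0.06)·[0.2697·22.6147 + 0.7303·1.1050] = 6.5045
Node 0 (S = 90): V_0 = e^(−0.06)·[0.2697·41.8734 + 0.7303·6.5045] = 15.1101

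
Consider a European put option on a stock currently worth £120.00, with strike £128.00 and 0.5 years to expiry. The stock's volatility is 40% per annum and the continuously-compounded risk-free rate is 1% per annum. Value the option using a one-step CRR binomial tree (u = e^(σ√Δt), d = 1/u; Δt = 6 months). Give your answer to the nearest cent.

£20.99

CRR parameters: u = e^(σ√Δt) = e^(0.4·√0.5) = 1.3269, d = 1/u = 0.7536
Per-period rate: rΔt = 0.01·0.5 = 0.005, so R = e^0.005 = 1.0050
Risk-neutral probability p = (e^0.005 − 0.7536)/(1.3269 − 0.7536) = 0.2514/0.5733 = 0.4385
Terminal stock prices: S_u = 159.2, S_d = 90.44
Terminal payoffs (K − S): max(-31.23, 0) = 0, max(37.56, 0) = 37.56
Node 0 (S = 120): V_0 = e^(−0.005)·[0.4385·0.0000 + 0.5615·37.5634] = 20.9866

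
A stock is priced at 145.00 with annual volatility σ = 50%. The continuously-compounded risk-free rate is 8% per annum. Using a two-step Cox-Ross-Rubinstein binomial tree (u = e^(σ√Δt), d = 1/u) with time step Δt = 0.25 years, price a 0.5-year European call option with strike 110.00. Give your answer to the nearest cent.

45.09

CRR parameters: u = e^(σ√Δt) = e^(0.5·√0.25) = 1.2840, d = 1/u = 0.7788
Per-period rate: rΔt = 0.08·0.25 = 0.02, so R = e^0.02 = 1.0202
Risk-neutral probability p = (e^0.02 − 0.7788)/(1.2840 − 0.7788) = 0.2414/0.5052 = 0.4778
Terminal stock prices: S_uu = 239.1, S_ud = 145, S_dd = 87.95
Terminal payoffs (S − K): max(129.1, 0) = 129.1, max(35, 0) = 35, max(-22.05, 0) = 0
Node u (S = 186.2): V_u = e^(−0.02)·[0.4778·129.0646 + 0.5222·35.0000] = 78.3618
Node d (S = 112.9): V_d = e^(−0.02)·[0.4778·35.0000 + 0.5222·0.0000] = 16.3921
Node 0 (S = 145): V_0 = e^(−0.02)·[0.4778·78.3618 + 0.5222·16.3921] = 45.0909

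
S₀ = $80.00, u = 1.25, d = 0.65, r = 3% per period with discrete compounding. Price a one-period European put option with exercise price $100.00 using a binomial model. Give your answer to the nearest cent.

Risk-neutral probability p = (1 + 0.03 − 0.65)/(1.25 − 0.65) = 0.3800/0.6000 = 0.6333
Terminal stock prices: S_u = 100, S_d = 52
Terminal payoffs (K − S): max(0, 0) = 0, max(48, 0) = 48
Node 0 (S = 80): V_0 = 1/1.03·[0.6333·0.0000 + 0.3667·48.0000] = 17.0874

$17.09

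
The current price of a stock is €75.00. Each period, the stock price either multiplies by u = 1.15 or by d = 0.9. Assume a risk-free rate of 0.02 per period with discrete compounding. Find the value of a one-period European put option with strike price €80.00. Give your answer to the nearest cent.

€6.37

Risk-neutral probability p = (1 + 0.02 − 0.9)/(1.15 − 0.9) = 0.1200/0.2500 = 0.4800
Terminal stock prices: S_u = 86.25, S_d = 67.5
Terminal payoffs (K − S): max(-6.25, 0) = 0, max(12.5, 0) = 12.5
Node 0 (S = 75): V_0 = 1/1.02·[0.4800·0.0000 + 0.5200·12.5000] = 6.3725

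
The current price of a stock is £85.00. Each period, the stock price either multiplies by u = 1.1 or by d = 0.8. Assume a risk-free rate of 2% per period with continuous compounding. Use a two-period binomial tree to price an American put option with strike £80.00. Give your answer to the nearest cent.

Risk-neutral probability p = (e^0.02 − 0.8)/(1.1 − 0.8) = 0.2202/0.3000 = 0.7340
Terminal stock prices: S_uu = 102.9, S_ud = 74.8, S_dd = 54.4
Terminal payoffs (K − S): max(-22.85, 0) = 0, max(5.2, 0) = 5.2, max(25.6, 0) = 25.6
Node u (S = 93.5): continuation = e^(−0.02)·[0.7340·0.0000 + 0.2660·5.2000] = 1.3558; exercise value = 0.0000 ≤ continuation, so V_u = 1.3558
Node d (S = 68): continuation = e^(−0.02)·[0.7340·5.2000 + 0.2660·25.6000] = 10.4159; exercise value = 12.0000 > continuation, so V_d = 12.0000 (exercise)
Node 0 (S = 85): continuation = e^(−0.02)·[0.7340·1.3558 + 0.2660·12.0000] = 4.1042; exercise value = 0.0000 ≤ continuation, so V_0 = 4.1042

£4.10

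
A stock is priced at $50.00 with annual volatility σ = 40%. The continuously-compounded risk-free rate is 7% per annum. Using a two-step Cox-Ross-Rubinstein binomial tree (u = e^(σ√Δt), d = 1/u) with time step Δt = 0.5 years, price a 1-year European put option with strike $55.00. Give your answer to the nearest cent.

CRR parameters: u = e^(σ√Δt) = e^(0.4·√0.5) = 1.3269, d = 1/u = 0.7536
Per-period rate: rΔt = 0.07·0.5 = 0.035, so R = e^0.035 = 1.0356
Risk-neutral probability p = (e^0.035 − 0.7536)/(1.3269 − 0.7536) = 0.2820/0.5733 = 0.4919
Terminal stock prices: S_uu = 88.03, S_ud = 50, S_dd = 28.4
Terminal payoffs (K − S): max(-33.03, 0) = 0, max(5, 0) = 5, max(26.6, 0) = 26.6
Node u (S = 66.34): V_u = e^(−0.035)·[0.4919·0.0000 + 0.5081·5.0000] = 2.4532
Node d (S = 37.68): V_d = e^(−0.035)·[0.4919·5.0000 + 0.5081·26.6015] = 15.4264
Node 0 (S = 50): V_0 = e^(−0.035)·[0.4919·2.4532 + 0.5081·15.4264] = 8.7339

$8.73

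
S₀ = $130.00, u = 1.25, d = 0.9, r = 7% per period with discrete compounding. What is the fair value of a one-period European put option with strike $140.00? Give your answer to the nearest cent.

Risk-neutral probability p = (1 + 0.07 − 0.9)/(1.25 − 0.9) = 0.1700/0.3500 = 0.4857
Terminal stock prices: S_u = 162.5, S_d = 117
Terminal payoffs (K − S): max(-22.5, 0) = 0, max(23, 0) = 23
Node 0 (S = 130): V_0 = 1/1.07·[0.4857·0.0000 + 0.5143·23.0000] = 11.0547

$11.05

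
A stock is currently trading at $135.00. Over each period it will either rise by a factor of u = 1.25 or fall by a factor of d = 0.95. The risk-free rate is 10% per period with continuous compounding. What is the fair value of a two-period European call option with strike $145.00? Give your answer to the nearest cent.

$20.70

Risk-neutral probability p = (e^0.1 − 0.95)/(1.25 − 0.95) = 0.1552/0.3000 = 0.5172
Terminal stock prices: S_uu = 210.9, S_ud = 160.3, S_dd = 121.8
Terminal payoffs (S − K): max(65.94, 0) = 65.94, max(15.31, 0) = 15.31, max(-23.16, 0) = 0
Node u (S = 168.8): V_u = e^(−0.1)·[0.5172·65.9375 + 0.4828·15.3125] = 37.5486
Node d (S = 128.2): V_d = e^(−0.1)·[0.5172·15.3125 + 0.4828·0.0000] = 7.1665
Node 0 (S = 135): V_0 = e^(−0.1)·[0.5172·37.5486 + 0.4828·7.1665] = 20.7038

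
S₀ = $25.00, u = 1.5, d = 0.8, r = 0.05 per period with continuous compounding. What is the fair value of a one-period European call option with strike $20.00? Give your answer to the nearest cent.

$5.98

Risk-neutral probability p = (e^0.05 − 0.8)/(1.5 − 0.8) = 0.2513/0.7000 = 0.3590
Terminal stock prices: S_u = 37.5, S_d = 20
Terminal payoffs (S − K): max(17.5, 0) = 17.5, max(0, 0) = 0
Node 0 (S = 25): V_0 = e^(−0.05)·[0.3590·17.5000 + 0.6410·0.0000] = 5.9754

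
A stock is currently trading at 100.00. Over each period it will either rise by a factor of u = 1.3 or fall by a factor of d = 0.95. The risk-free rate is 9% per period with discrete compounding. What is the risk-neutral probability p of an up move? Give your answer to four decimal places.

p = 0.4000

Risk-neutral probability p = (1 + 0.09 − 0.95)/(1.3 − 0.95) = 0.1400/0.3500 = 0.4000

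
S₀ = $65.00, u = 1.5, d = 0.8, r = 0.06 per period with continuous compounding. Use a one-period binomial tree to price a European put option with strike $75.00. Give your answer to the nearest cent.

$13.56

Risk-neutral probability p = (e^0.06 − 0.8)/(1.5 − 0.8) = 0.2618/0.7000 = 0.3741
Terminal stock prices: S_u = 97.5, S_d = 52
Terminal payoffs (K − S): max(-22.5, 0) = 0, max(23, 0) = 23
Node 0 (S = 65): V_0 = e^(−0.06)·[0.3741·0.0000 + 0.6259·23.0000] = 13.5584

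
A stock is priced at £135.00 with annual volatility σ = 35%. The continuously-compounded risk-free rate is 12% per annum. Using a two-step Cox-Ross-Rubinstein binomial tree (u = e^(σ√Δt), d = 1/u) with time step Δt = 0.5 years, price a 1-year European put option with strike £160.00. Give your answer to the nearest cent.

£24.13

CRR parameters: u = e^(σ√Δt) = e^(0.35·√0.5) = 1.2808, d = 1/u = 0.7808
Per-period rate: rΔt = 0.12·0.5 = 0.06, so R = e^0.06 = 1.0618
Risk-neutral probability p = (e^0.06 − 0.7808)/(1.2808 − 0.7808) = 0.2811/0.5000 = 0.5621
Terminal stock prices: S_uu = 221.5, S_ud = 135, S_dd = 82.29
Terminal payoffs (K − S): max(-61.46, 0) = 0, max(25, 0) = 25, max(77.71, 0) = 77.71
Node u (S = 172.9): V_u = e^(−0.06)·[0.5621·0.0000 + 0.4379·25.0000] = 10.3099
Node d (S = 105.4): V_d = e^(−0.06)·[0.5621·25.0000 + 0.4379·77.7058] = 45.2797
Node 0 (S = 135): V_0 = e^(−0.06)·[0.5621·10.3099 + 0.4379·45.2797] = 24.1308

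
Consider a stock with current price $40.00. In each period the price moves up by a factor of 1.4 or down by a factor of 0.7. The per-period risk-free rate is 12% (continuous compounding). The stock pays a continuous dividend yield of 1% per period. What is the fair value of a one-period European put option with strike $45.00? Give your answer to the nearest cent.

Per-period risk-free factor R = e^0.12 = 1.1275; dividend-adjusted growth = e^(0.12−0.01) = 1.1163.
Risk-neutral probability p = (1.1163 − 0.7)/(1.4 − 0.7) = 0.4163/0.7000 = 0.5947
Terminal stock prices: S_u = 56, S_d = 28
Terminal payoffs (K − S): max(-11, 0) = 0, max(17, 0) = 17
Node 0 (S = 40): V_0 = e^(−0.12)·[0.5947·0.0000 + 0.4053·17.0000] = 6.1112

$6.11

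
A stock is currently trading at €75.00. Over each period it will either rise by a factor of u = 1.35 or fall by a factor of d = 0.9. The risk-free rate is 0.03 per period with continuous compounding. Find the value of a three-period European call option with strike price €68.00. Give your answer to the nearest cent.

€17.21

Risk-neutral probability p = (e^0.03 − 0.9)/(1.35 − 0.9) = 0.1305/0.4500 = 0.2899
Terminal stock prices: S_uuu = 184.5, S_uud = 123, S_udd = 82.01, S_ddd = 54.68
Terminal payoffs (S − K): max(116.5, 0) = 116.5, max(55.02, 0) = 55.02, max(14.01, 0) = 14.01, max(-13.32, 0) = 0
Node uu (S = 136.7): V_uu = e^(−0.03)·[0.2899·116.5281 + 0.7101·55.0188] = 70.6972
Node ud (S = 91.12): V_ud = e^(−0.03)·[0.2899·55.0188 + 0.7101·14.0125] = 25.1347
Node dd (S = 60.75): V_dd = e^(−0.03)·[0.2899·14.0125 + 0.7101·0.0000] = 3.9422
Node u (S = 101.2): V_u = e^(−0.03)·[0.2899·70.6972 + 0.7101·25.1347] = 37.2100
Node d (S = 67.5): V_d = e^(−0.03)·[0.2899·25.1347 + 0.7101·3.9422] = 9.7878
Node 0 (S = 75): V_0 = e^(−0.03)·[0.2899·37.2100 + 0.7101·9.7878] = 17.2132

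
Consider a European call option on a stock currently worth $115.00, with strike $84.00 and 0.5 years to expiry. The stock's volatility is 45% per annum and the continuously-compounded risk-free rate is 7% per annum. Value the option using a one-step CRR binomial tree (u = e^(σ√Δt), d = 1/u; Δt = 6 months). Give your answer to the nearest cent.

CRR parameters: u = e^(σ√Δt) = e^(0.45·√0.5) = 1.3746, d = 1/u = 0.7275
Per-period rate: rΔt = 0.07·0.5 = 0.035, so R = e^0.035 = 1.0356
Risk-neutral probability p = (e^0.035 − 0.7275)/(1.3746 − 0.7275) = 0.3082/0.6472 = 0.4762
Terminal stock prices: S_u = 158.1, S_d = 83.66
Terminal payoffs (S − K): max(74.08, 0) = 74.08, max(-0.3422, 0) = 0
Node 0 (S = 115): V_0 = e^(−0.035)·[0.4762·74.0846 + 0.5238·0.0000] = 34.0623

$34.06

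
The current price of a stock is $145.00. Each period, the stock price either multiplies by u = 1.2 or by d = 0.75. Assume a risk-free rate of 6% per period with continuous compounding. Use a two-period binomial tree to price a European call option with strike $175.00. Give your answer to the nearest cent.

$14.40

Risk-neutral probability p = (e^0.06 − 0.75)/(1.2 − 0.75) = 0.3118/0.4500 = 0.6930
Terminal stock prices: S_uu = 208.8, S_ud = 130.5, S_dd = 81.56
Terminal payoffs (S − K): max(33.8, 0) = 33.8, max(-44.5, 0) = 0, max(-93.44, 0) = 0
Node u (S = 174): V_u = e^(−0.06)·[0.6930·33.8000 + 0.3070·0.0000] = 22.0584
Node d (S = 108.8): V_d = e^(−0.06)·[0.6930·0.0000 + 0.3070·0.0000] = 0.0000
Node 0 (S = 145): V_0 = e^(−0.06)·[0.6930·22.0584 + 0.3070·0.0000] = 14.3956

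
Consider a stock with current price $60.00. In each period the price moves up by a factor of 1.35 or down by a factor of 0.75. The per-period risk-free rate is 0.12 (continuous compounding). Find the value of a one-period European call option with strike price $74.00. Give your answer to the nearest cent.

$3.91

Risk-neutral probability p = (e^0.12 − 0.75)/(1.35 − 0.75) = 0.3775/0.6000 = 0.6292
Terminal stock prices: S_u = 81, S_d = 45
Terminal payoffs (S − K): max(7, 0) = 7, max(-29, 0) = 0
Node 0 (S = 60): V_0 = e^(−0.12)·[0.6292·7.0000 + 0.3708·0.0000] = 3.9061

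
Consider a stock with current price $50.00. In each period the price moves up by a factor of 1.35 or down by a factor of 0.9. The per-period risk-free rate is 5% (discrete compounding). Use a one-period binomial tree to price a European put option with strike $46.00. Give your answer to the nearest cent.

$0.63

Risk-neutral probability p = (1 + 0.05 − 0.9)/(1.35 − 0.9) = 0.1500/0.4500 = 0.3333
Terminal stock prices: S_u = 67.5, S_d = 45
Terminal payoffs (K − S): max(-21.5, 0) = 0, max(1, 0) = 1
Node 0 (S = 50): V_0 = 1/1.05·[0.3333·0.0000 + 0.6667·1.0000] = 0.6349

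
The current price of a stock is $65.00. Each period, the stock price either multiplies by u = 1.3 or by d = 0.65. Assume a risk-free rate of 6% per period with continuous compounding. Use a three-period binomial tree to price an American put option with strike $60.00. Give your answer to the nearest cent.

$7.85

Risk-neutral probability p = (e^0.06 − 0.65)/(1.3 − 0.65) = 0.4118/0.6500 = 0.6336
Terminal stock prices: S_uuu = 142.8, S_uud = 71.4, S_udd = 35.7, S_ddd = 17.85
Terminal payoffs (K − S): max(-82.81, 0) = 0, max(-11.4, 0) = 0, max(24.3, 0) = 24.3, max(42.15, 0) = 42.15
Node uu (S = 109.9): continuation = e^(−0.06)·[0.6336·0.0000 + 0.3664·0.0000] = 0.0000; exercise value = 0.0000 ≤ continuation, so V_uu = 0.0000
Node ud (S = 54.93): continuation = e^(−0.06)·[0.6336·0.0000 + 0.3664·24.2987] = 8.3847; exercise value = 5.0750 ≤ continuation, so V_ud = 8.3847
Node dd (S = 27.46): continuation = e^(−0.06)·[0.6336·24.2987 + 0.3664·42.1494] = 29.0434; exercise value = 32.5375 > continuation, so V_dd = 32.5375 (exercise)
Node u (S = 84.5): continuation = e^(−0.06)·[0.6336·0.0000 + 0.3664·8.3847] = 2.8933; exercise value = 0.0000 ≤ continuation, so V_u = 2.8933
Node d (S = 42.25): continuation = e^(−0.06)·[0.6336·8.3847 + 0.3664·32.5375] = 16.2308; exercise value = 17.7500 > continuation, so V_d = 17.7500 (exercise)
Node 0 (S = 65): continuation = e^(−0.06)·[0.6336·2.8933 + 0.3664·17.7500] = 7.8514; exercise value = 0.0000 ≤ continuation, so V_0 = 7.8514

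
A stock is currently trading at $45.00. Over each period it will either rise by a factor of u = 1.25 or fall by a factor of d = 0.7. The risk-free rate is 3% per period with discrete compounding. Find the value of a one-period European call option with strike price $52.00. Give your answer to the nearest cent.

$2.48

Risk-neutral probability p = (1 + 0.03 − 0.7)/(1.25 − 0.7) = 0.3300/0.5500 = 0.6000
Terminal stock prices: S_u = 56.25, S_d = 31.5
Terminal payoffs (S − K): max(4.25, 0) = 4.25, max(-20.5, 0) = 0
Node 0 (S = 45): V_0 = 1/1.03·[0.6000·4.2500 + 0.4000·0.0000] = 2.4757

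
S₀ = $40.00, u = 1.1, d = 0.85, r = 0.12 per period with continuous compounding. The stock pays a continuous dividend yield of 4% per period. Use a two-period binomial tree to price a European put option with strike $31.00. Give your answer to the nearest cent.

$0.01

Per-period risk-free factor R = e^0.12 = 1.1275; dividend-adjusted growth = e^(0.12−0.04) = 1.0833.
Risk-neutral probability p = (1.0833 − 0.85)/(1.1 − 0.85) = 0.2333/0.2500 = 0.9331
Terminal stock prices: S_uu = 48.4, S_ud = 37.4, S_dd = 28.9
Terminal payoffs (K − S): max(-17.4, 0) = 0, max(-6.4, 0) = 0, max(2.1, 0) = 2.1
Node u (S = 44): V_u = e^(−0.12)·[0.9331·0.0000 + 0.0669·0.0000] = 0.0000
Node d (S = 34): V_d = e^(−0.12)·[0.9331·0.0000 + 0.0669·2.1000] = 0.1245
Node 0 (S = 40): V_0 = e^(−0.12)·[0.9331·0.0000 + 0.0669·0.1245] = 0.0074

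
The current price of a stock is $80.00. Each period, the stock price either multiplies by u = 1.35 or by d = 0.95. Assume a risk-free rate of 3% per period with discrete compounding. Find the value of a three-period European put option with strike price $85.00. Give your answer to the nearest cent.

Risk-neutral probability p = (1 + 0.03 − 0.95)/(1.35 − 0.95) = 0.0800/0.4000 = 0.2000
Terminal stock prices: S_uuu = 196.8, S_uud = 138.5, S_udd = 97.47, S_ddd = 68.59
Terminal payoffs (K − S): max(-111.8, 0) = 0, max(-53.51, 0) = 0, max(-12.47, 0) = 0, max(16.41, 0) = 16.41
Node uu (S = 145.8): V_uu = 1/1.03·[0.2000·0.0000 + 0.8000·0.0000] = 0.0000
Node ud (S = 102.6): V_ud = 1/1.03·[0.2000·0.0000 + 0.8000·0.0000] = 0.0000
Node dd (S = 72.2): V_dd = 1/1.03·[0.2000·0.0000 + 0.8000·16.4100] = 12.7456
Node u (S = 108): V_u = 1/1.03·[0.2000·0.0000 + 0.8000·0.0000] = 0.0000
Node d (S = 76): V_d = 1/1.03·[0.2000·0.0000 + 0.8000·12.7456] = 9.8995
Node 0 (S = 80): V_0 = 1/1.03·[0.2000·0.0000 + 0.8000·9.8995] = 7.6889

$7.69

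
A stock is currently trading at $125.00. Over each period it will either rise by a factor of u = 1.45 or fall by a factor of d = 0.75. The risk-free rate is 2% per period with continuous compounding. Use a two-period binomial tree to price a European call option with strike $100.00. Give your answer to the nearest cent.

Risk-neutral probability p = (e^0.02 − 0.75)/(1.45 − 0.75) = 0.2702/0.7000 = 0.3860
Terminal stock prices: S_uu = 262.8, S_ud = 135.9, S_dd = 70.31
Terminal payoffs (S − K): max(162.8, 0) = 162.8, max(35.94, 0) = 35.94, max(-29.69, 0) = 0
Node u (S = 181.2): V_u = e^(−0.02)·[0.3860·162.8125 + 0.6140·35.9375] = 83.2301
Node d (S = 93.75): V_d = e^(−0.02)·[0.3860·35.9375 + 0.6140·0.0000] = 13.5973
Node 0 (S = 125): V_0 = e^(−0.02)·[0.3860·83.2301 + 0.6140·13.5973] = 39.6742

$39.67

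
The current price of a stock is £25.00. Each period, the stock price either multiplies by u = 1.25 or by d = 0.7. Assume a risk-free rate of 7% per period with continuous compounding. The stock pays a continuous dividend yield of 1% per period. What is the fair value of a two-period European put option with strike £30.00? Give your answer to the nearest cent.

Per-period risk-free factor R = e^0.07 = 1.0725; dividend-adjusted growth = e^(0.07−0.01) = 1.0618.
Risk-neutral probability p = (1.0618 − 0.7)/(1.25 − 0.7) = 0.3618/0.5500 = 0.6579
Terminal stock prices: S_uu = 39.06, S_ud = 21.88, S_dd = 12.25
Terminal payoffs (K − S): max(-9.062, 0) = 0, max(8.125, 0) = 8.125, max(17.75, 0) = 17.75
Node u (S = 31.25): V_u = e^(−0.07)·[0.6579·0.0000 + 0.3421·8.1250] = 2.5918
Node d (S = 17.5): V_d = e^(−0.07)·[0.6579·8.1250 + 0.3421·17.7500] = 10.6459
Node 0 (S = 25): V_0 = e^(−0.07)·[0.6579·2.5918 + 0.3421·10.6459] = 4.9857

£4.99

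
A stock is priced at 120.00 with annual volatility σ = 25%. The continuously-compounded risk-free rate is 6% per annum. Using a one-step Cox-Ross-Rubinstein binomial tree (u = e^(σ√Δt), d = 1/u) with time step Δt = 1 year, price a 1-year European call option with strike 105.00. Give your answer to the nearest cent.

25.90

CRR parameters: u = e^(σ√Δt) = e^(0.25·√1) = 1.2840, d = 1/u = 0.7788
Per-period rate: rΔt = 0.06·1 = 0.06, so R = e^0.06 = 1.0618
Risk-neutral probability p = (e^0.06 − 0.7788)/(1.2840 − 0.7788) = 0.2830/0.5052 = 0.5602
Terminal stock prices: S_u = 154.1, S_d = 93.46
Terminal payoffs (S − K): max(49.08, 0) = 49.08, max(-11.54, 0) = 0
Node 0 (S = 120): V_0 = e^(−0.06)·[0.5602·49.0831 + 0.4398·0.0000] = 25.8959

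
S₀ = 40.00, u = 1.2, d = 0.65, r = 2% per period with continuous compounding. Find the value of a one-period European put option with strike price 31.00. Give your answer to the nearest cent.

1.60

Risk-neutral probability p = (e^0.02 − 0.65)/(1.2 − 0.65) = 0.3702/0.5500 = 0.6731
Terminal stock prices: S_u = 48, S_d = 26
Terminal payoffs (K − S): max(-17, 0) = 0, max(5, 0) = 5
Node 0 (S = 40): V_0 = e^(−0.02)·[0.6731·0.0000 + 0.3269·5.0000] = 1.6022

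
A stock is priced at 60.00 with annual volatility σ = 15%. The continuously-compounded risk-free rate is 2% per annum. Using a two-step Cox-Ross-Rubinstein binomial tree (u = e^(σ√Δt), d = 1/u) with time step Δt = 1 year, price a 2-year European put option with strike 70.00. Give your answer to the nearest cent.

CRR parameters: u = e^(σ√Δt) = e^(0.15·√1) = 1.1618, d = 1/u = 0.8607
Per-period rate: rΔt = 0.02·1 = 0.02, so R = e^0.02 = 1.0202
Risk-neutral probability p = (e^0.02 − 0.8607)/(1.1618 − 0.8607) = 0.1595/0.3011 = 0.5297
Terminal stock prices: S_uu = 80.99, S_ud = 60, S_dd = 44.45
Terminal payoffs (K − S): max(-10.99, 0) = 0, max(10, 0) = 10, max(25.55, 0) = 25.55
Node u (S = 69.71): V_u = e^(−0.02)·[0.5297·0.0000 + 0.4703·10.0000] = 4.6103
Node d (S = 51.64): V_d = e^(−0.02)·[0.5297·10.0000 + 0.4703·25.5509] = 16.9714
Node 0 (S = 60): V_0 = e^(−0.02)·[0.5297·4.6103 + 0.4703·16.9714] = 10.2179

10.22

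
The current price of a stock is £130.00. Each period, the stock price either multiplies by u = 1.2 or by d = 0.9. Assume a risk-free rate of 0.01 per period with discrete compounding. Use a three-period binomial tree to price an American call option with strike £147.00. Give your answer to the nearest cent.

Risk-neutral probability p = (1 + 0.01 − 0.9)/(1.2 − 0.9) = 0.1100/0.3000 = 0.3667
Terminal stock prices: S_uuu = 224.6, S_uud = 168.5, S_udd = 126.4, S_ddd = 94.77
Terminal payoffs (S − K): max(77.64, 0) = 77.64, max(21.48, 0) = 21.48, max(-20.64, 0) = 0, max(-52.23, 0) = 0
Node uu (S = 187.2): continuation = 1/1.01·[0.3667·77.6400 + 0.6333·21.4800] = 41.6554; exercise value = 40.2000 ≤ continuation, so V_uu = 41.6554
Node ud (S = 140.4): continuation = 1/1.01·[0.3667·21.4800 + 0.6333·0.0000] = 7.7980; exercise value = 0.0000 ≤ continuation, so V_ud = 7.7980
Node dd (S = 105.3): continuation = 1/1.01·[0.3667·0.0000 + 0.6333·0.0000] = 0.0000; exercise value = 0.0000 ≤ continuation, so V_dd = 0.0000
Node u (S = 156): continuation = 1/1.01·[0.3667·41.6554 + 0.6333·7.7980] = 20.0123; exercise value = 9.0000 ≤ continuation, so V_u = 20.0123
Node d (S = 117): continuation = 1/1.01·[0.3667·7.7980 + 0.6333·0.0000] = 2.8310; exercise value = 0.0000 ≤ continuation, so V_d = 2.8310
Node 0 (S = 130): continuation = 1/1.01·[0.3667·20.0123 + 0.6333·2.8310] = 9.0404; exercise value = 0.0000 ≤ continuation, so V_0 = 9.0404

£9.04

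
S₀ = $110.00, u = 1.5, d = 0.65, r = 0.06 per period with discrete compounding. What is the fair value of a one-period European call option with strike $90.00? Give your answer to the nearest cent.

Risk-neutral probability p = (1 + 0.06 − 0.65)/(1.5 − 0.65) = 0.4100/0.8500 = 0.4824
Terminal stock prices: S_u = 165, S_d = 71.5
Terminal payoffs (S − K): max(75, 0) = 75, max(-18.5, 0) = 0
Node 0 (S = 110): V_0 = 1/1.06·[0.4824·75.0000 + 0.5176·0.0000] = 34.1287

$34.13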